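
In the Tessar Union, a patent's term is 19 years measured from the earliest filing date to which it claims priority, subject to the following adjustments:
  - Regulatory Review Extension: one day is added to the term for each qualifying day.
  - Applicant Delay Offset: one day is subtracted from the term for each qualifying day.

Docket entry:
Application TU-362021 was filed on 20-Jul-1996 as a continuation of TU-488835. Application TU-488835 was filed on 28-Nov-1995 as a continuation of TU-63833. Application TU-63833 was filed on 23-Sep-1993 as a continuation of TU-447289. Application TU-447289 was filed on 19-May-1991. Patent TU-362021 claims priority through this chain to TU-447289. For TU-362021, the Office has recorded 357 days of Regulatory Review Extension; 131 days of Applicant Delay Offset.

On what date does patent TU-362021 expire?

December 31, 2010

Earliest priority filing: 19 May 1991.
Base term: 19 May 1991 + 19 years → 19 May 2010.
Regulatory Review Extension: +357 days → 11 May 2011.
Applicant Delay Offset: −131 days → 31 December 2010.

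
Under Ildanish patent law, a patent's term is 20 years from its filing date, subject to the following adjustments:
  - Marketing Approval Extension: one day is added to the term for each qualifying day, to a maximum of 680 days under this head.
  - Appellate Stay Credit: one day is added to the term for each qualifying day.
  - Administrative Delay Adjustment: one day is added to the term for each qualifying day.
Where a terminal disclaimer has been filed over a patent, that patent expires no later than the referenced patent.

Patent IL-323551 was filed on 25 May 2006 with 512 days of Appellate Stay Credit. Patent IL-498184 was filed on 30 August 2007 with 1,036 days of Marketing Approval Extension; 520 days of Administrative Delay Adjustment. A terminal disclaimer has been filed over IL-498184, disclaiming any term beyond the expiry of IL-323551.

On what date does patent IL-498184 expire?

October 19, 2027

Natural term of IL-498184:
  Base: filing + 20 years → 30 August 2027.
  Marketing Approval Extension: 1036 days claimed exceeds the 680-day cap, so +680 days → 10 July 2029.
  Administrative Delay Adjustment: +520 days → 12 December 2030.
Expiry of referenced patent IL-323551:
  Base: filing + 20 years → 25 May 2026.
  Appellate Stay Credit: +512 days → 19 October 2027.
Terminal disclaimer: IL-498184 expires on the earlier of 12 December 2030 and 19 October 2027.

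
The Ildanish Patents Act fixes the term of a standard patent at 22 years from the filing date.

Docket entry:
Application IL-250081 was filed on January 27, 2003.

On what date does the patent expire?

2025-01-27

Filing date + 22 years → 27 January 2025.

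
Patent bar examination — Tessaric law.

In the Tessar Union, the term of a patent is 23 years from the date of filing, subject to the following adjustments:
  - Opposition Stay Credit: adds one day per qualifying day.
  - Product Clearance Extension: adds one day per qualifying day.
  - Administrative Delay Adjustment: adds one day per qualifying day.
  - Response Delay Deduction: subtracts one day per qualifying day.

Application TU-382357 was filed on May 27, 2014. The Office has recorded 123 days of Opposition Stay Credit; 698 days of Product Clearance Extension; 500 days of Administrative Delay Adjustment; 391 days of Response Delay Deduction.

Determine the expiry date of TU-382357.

December 13, 2039

Base term: filing date + 23 years → 27 May 2037.
Opposition Stay Credit: +123 days → 27 September 2037.
Product Clearance Extension: +698 days → 26 August 2039.
Administrative Delay Adjustment: +500 days → 7 January 2041.
Response Delay Deduction: −391 days → 13 December 2039.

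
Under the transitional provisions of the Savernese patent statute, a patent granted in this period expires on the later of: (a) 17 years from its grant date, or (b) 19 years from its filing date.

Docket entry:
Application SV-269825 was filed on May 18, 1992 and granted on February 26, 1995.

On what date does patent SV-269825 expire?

2012-02-26

(a) grant + 17 years → 26 February 2012.
(b) filing + 19 years → 18 May 2011.
Later of the two: 26 February 2012.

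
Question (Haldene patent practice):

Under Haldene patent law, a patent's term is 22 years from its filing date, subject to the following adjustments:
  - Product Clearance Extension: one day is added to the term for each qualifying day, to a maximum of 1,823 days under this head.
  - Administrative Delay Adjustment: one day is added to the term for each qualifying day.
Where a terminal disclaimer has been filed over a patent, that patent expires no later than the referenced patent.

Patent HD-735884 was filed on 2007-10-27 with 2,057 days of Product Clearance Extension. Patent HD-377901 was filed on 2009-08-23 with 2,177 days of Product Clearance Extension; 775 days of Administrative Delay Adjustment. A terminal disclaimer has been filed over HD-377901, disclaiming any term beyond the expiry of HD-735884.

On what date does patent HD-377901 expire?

Natural term of HD-377901:
  Base: filing + 22 years → 23 August 2031.
  Product Clearance Extension: 2177 days claimed exceeds the 1823-day cap, so +1823 days → 19 August 2036.
  Administrative Delay Adjustment: +775 days → 3 October 2038.
Expiry of referenced patent HD-735884:
  Base: filing + 22 years → 27 October 2029.
  Product Clearance Extension: 2057 days claimed exceeds the 1823-day cap, so +1823 days → 24 October 2034.
Terminal disclaimer: HD-377901 expires on the earlier of 3 October 2038 and 24 October 2034.

October 24, 2034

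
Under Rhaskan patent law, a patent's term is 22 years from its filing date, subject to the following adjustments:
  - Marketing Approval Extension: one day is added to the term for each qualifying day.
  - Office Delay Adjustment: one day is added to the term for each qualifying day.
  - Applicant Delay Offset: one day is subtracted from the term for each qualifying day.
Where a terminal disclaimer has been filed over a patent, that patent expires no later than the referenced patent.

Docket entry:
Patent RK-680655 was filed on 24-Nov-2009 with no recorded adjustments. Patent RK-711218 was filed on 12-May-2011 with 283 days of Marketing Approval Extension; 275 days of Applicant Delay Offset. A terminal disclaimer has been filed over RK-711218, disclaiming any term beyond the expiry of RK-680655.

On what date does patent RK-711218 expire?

November 24, 2031

Natural term of RK-711218:
  Base: filing + 22 years → 12 May 2033.
  Marketing Approval Extension: +283 days → 19 February 2034.
  Applicant Delay Offset: −275 days → 20 May 2033.
Expiry of referenced patent RK-680655:
  Base: filing + 22 years → 24 November 2031.
Terminal disclaimer: RK-711218 expires on the earlier of 20 May 2033 and 24 November 2031.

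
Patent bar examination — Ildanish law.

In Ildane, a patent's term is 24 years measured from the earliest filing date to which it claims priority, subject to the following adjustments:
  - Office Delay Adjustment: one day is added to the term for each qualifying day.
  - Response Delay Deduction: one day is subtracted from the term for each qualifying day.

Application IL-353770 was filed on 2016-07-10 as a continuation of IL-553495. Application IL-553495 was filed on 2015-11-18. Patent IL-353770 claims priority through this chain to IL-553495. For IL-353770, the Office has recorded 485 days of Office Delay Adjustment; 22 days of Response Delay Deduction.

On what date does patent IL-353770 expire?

Earliest priority filing: 18 November 2015.
Base term: 18 November 2015 + 24 years → 18 November 2039.
Office Delay Adjustment: +485 days → 17 March 2041.
Response Delay Deduction: −22 days → 23 February 2041.

2041-02-23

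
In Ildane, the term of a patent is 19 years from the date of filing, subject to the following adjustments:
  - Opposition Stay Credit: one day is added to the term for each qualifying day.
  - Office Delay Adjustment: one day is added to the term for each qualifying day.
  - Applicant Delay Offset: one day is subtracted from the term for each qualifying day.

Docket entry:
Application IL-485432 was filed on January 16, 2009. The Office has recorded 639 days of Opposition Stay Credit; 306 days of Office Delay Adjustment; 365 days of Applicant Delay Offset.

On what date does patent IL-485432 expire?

Base term: filing date + 19 years → 16 January 2028.
Opposition Stay Credit: +639 days → 16 October 2029.
Office Delay Adjustment: +306 days → 18 August 2030.
Applicant Delay Offset: −365 days → 18 August 2029.

2029-08-18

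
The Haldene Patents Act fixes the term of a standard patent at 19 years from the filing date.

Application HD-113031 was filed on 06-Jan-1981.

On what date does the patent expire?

Filing date + 19 years → 6 January 2000.

January 6, 2000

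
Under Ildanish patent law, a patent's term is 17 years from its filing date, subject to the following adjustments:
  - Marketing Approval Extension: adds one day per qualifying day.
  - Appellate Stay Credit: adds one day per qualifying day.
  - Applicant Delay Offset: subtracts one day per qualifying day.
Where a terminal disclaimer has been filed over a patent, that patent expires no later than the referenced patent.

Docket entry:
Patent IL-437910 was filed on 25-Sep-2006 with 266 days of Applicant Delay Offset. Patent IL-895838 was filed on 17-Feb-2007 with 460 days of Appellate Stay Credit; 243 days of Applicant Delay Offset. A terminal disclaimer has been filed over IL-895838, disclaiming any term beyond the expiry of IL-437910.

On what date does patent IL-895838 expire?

2023-01-02

Natural term of IL-895838:
  Base: filing + 17 years → 17 February 2024.
  Appellate Stay Credit: +460 days → 22 May 2025.
  Applicant Delay Offset: −243 days → 21 September 2024.
Expiry of referenced patent IL-437910:
  Base: filing + 17 years → 25 September 2023.
  Applicant Delay Offset: −266 days → 2 January 2023.
Terminal disclaimer: IL-895838 expires on the earlier of 21 September 2024 and 2 January 2023.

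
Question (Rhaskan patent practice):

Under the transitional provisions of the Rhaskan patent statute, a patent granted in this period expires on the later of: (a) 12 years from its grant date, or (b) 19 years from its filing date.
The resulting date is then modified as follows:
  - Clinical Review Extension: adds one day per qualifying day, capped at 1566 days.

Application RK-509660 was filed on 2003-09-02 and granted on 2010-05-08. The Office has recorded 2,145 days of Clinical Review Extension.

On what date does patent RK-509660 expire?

December 16, 2026

(a) grant + 12 years → 8 May 2022.
(b) filing + 19 years → 2 September 2022.
Later of the two: 2 September 2022.
Clinical Review Extension: 2145 days claimed exceeds the 1566-day cap, so +1566 days → 16 December 2026.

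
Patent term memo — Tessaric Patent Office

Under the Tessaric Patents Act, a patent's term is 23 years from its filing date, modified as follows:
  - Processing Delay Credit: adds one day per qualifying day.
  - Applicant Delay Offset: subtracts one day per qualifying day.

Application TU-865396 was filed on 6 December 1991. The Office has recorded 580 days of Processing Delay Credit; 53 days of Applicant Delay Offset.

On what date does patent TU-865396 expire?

Base term: filing date + 23 years → 6 December 2014.
Processing Delay Credit: +580 days → 8 July 2016.
Applicant Delay Offset: −53 days → 16 May 2016.

2016-05-16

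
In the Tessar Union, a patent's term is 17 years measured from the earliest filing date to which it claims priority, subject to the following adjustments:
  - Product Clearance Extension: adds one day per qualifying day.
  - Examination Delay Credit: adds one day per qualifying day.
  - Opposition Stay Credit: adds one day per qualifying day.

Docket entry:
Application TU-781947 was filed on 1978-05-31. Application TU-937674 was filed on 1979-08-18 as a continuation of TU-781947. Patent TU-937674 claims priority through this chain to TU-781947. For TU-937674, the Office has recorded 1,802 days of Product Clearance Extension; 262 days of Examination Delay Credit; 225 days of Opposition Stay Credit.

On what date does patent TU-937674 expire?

2001-09-05

Earliest priority filing: 31 May 1978.
Base term: 31 May 1978 + 17 years → 31 May 1995.
Product Clearance Extension: +1802 days → 6 May 2000.
Examination Delay Credit: +262 days → 23 January 2001.
Opposition Stay Credit: +225 days → 5 September 2001.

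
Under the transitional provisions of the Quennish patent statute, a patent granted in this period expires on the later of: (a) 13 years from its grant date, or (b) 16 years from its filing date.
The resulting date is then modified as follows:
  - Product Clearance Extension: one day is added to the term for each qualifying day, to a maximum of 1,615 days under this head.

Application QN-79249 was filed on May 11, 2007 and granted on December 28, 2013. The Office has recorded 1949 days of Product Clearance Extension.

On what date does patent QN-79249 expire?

May 31, 2031

(a) grant + 13 years → 28 December 2026.
(b) filing + 16 years → 11 May 2023.
Later of the two: 28 December 2026.
Product Clearance Extension: 1949 days claimed exceeds the 1615-day cap, so +1615 days → 31 May 2031.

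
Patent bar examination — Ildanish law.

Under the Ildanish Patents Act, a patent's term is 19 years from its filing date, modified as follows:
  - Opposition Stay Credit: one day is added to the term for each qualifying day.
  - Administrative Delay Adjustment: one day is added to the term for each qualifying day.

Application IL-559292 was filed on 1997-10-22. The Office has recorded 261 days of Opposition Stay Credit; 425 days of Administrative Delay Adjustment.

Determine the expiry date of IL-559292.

Base term: filing date + 19 years → 22 October 2016.
Opposition Stay Credit: +261 days → 10 July 2017.
Administrative Delay Adjustment: +425 days → 8 September 2018.

2018-09-08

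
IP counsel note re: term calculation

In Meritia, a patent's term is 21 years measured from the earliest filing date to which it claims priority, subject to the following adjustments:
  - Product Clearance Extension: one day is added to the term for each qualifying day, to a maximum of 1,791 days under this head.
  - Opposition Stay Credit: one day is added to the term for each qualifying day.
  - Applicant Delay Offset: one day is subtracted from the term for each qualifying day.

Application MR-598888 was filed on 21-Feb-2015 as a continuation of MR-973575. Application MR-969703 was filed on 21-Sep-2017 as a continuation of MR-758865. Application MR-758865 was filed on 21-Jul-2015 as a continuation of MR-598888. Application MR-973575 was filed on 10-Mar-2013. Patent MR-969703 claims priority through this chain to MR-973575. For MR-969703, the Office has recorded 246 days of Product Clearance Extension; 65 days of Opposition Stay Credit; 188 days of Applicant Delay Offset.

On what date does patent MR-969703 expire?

July 11, 2034

Earliest priority filing: 10 March 2013.
Base term: 10 March 2013 + 21 years → 10 March 2034.
Product Clearance Extension: 246 days (within the 1791-day cap) → +246 days → 11 November 2034.
Opposition Stay Credit: +65 days → 15 January 2035.
Applicant Delay Offset: −188 days → 11 July 2034.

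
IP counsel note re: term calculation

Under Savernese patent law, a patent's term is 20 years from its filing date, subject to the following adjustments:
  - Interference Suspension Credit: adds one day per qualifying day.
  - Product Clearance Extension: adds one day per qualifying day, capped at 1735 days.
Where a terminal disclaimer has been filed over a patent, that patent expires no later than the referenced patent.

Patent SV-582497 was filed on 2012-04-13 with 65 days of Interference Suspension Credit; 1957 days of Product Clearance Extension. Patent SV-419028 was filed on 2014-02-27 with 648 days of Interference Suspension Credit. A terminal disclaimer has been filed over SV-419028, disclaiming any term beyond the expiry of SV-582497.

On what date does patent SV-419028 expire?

December 7, 2035

Natural term of SV-419028:
  Base: filing + 20 years → 27 February 2034.
  Interference Suspension Credit: +648 days → 7 December 2035.
Expiry of referenced patent SV-582497:
  Base: filing + 20 years → 13 April 2032.
  Interference Suspension Credit: +65 days → 17 June 2032.
  Product Clearance Extension: 1957 days claimed exceeds the 1735-day cap, so +1735 days → 18 March 2037.
Terminal disclaimer: SV-419028 expires on the earlier of 7 December 2035 and 18 March 2037.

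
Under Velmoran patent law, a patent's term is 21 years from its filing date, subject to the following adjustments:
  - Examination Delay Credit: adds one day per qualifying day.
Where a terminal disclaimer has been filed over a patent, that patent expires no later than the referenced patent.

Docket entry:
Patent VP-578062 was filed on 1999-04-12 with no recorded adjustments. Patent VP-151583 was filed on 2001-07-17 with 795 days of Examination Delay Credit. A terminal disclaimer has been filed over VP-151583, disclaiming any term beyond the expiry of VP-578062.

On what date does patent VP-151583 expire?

2020-04-12

Natural term of VP-151583:
  Base: filing + 21 years → 17 July 2022.
  Examination Delay Credit: +795 days → 19 September 2024.
Expiry of referenced patent VP-578062:
  Base: filing + 21 years → 12 April 2020.
Terminal disclaimer: VP-151583 expires on the earlier of 19 September 2024 and 12 April 2020.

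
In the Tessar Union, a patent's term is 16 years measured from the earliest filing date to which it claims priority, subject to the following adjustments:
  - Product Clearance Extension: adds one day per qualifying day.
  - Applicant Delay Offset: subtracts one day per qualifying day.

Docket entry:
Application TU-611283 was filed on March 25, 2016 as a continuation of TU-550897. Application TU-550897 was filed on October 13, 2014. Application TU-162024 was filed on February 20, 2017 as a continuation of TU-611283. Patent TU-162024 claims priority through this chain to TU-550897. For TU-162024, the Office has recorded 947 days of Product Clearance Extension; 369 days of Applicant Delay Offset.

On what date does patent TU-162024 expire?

Earliest priority filing: 13 October 2014.
Base term: 13 October 2014 + 16 years → 13 October 2030.
Product Clearance Extension: +947 days → 17 May 2033.
Applicant Delay Offset: −369 days → 13 May 2032.

2032-05-13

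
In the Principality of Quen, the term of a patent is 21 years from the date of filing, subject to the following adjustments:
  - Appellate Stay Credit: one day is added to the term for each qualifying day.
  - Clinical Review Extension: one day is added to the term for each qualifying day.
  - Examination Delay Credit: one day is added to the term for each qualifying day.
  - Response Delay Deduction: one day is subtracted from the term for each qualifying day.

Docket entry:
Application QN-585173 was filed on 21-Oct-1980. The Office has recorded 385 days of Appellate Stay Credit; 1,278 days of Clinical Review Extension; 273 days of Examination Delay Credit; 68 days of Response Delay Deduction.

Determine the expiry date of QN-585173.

Base term: filing date + 21 years → 21 October 2001.
Appellate Stay Credit: +385 days → 10 November 2002.
Clinical Review Extension: +1278 days → 11 May 2006.
Examination Delay Credit: +273 days → 8 February 2007.
Response Delay Deduction: −68 days → 2 December 2006.

2006-12-02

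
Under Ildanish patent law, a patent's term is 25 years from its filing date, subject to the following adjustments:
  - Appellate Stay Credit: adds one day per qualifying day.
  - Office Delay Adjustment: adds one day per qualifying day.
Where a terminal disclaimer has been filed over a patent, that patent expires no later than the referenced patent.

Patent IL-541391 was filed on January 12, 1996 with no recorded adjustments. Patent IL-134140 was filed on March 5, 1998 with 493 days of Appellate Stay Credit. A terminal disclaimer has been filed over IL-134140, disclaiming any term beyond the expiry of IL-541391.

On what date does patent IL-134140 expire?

2021-01-12

Natural term of IL-134140:
  Base: filing + 25 years → 5 March 2023.
  Appellate Stay Credit: +493 days → 10 July 2024.
Expiry of referenced patent IL-541391:
  Base: filing + 25 years → 12 January 2021.
Terminal disclaimer: IL-134140 expires on the earlier of 10 July 2024 and 12 January 2021.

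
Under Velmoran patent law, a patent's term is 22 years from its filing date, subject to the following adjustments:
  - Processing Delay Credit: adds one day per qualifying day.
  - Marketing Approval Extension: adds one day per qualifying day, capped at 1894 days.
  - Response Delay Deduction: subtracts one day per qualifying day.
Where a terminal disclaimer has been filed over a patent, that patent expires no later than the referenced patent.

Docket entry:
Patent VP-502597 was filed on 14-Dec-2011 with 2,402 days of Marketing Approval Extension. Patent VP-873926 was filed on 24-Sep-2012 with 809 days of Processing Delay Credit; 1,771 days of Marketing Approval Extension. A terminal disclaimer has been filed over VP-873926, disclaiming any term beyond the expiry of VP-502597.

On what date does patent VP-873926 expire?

2039-02-20

Natural term of VP-873926:
  Base: filing + 22 years → 24 September 2034.
  Processing Delay Credit: +809 days → 11 December 2036.
  Marketing Approval Extension: 1771 days (within the 1894-day cap) → +1771 days → 17 October 2041.
Expiry of referenced patent VP-502597:
  Base: filing + 22 years → 14 December 2033.
  Marketing Approval Extension: 2402 days claimed exceeds the 1894-day cap, so +1894 days → 20 February 2039.
Terminal disclaimer: VP-873926 expires on the earlier of 17 October 2041 and 20 February 2039.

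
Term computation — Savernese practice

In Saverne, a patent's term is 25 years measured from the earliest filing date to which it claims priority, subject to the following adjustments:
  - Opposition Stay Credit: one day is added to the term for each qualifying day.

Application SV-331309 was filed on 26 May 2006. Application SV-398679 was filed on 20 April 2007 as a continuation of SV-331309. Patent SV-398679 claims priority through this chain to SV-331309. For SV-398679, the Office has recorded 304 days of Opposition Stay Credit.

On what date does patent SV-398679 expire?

2032-03-25

Earliest priority filing: 26 May 2006.
Base term: 26 May 2006 + 25 years → 26 May 2031.
Opposition Stay Credit: +304 days → 25 March 2032.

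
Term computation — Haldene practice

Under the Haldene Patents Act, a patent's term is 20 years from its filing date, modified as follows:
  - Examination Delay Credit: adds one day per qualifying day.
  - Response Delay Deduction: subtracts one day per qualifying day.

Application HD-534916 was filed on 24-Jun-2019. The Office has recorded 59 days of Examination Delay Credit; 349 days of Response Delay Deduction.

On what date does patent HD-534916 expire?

Base term: filing date + 20 years → 24 June 2039.
Examination Delay Credit: +59 days → 22 August 2039.
Response Delay Deduction: −349 days → 7 September 2038.

2038-09-07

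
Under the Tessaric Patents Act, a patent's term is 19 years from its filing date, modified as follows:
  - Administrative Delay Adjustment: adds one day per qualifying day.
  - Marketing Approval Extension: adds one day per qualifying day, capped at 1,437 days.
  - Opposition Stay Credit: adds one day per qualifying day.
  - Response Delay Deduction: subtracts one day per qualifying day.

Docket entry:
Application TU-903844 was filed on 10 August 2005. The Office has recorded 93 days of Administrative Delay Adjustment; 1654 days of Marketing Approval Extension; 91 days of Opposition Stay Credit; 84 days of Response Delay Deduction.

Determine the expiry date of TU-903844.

October 25, 2028

Base term: filing date + 19 years → 10 August 2024.
Administrative Delay Adjustment: +93 days → 11 November 2024.
Marketing Approval Extension: 1654 days claimed exceeds the 1437-day cap, so +1437 days → 18 October 2028.
Opposition Stay Credit: +91 days → 17 January 2029.
Response Delay Deduction: −84 days → 25 October 2028.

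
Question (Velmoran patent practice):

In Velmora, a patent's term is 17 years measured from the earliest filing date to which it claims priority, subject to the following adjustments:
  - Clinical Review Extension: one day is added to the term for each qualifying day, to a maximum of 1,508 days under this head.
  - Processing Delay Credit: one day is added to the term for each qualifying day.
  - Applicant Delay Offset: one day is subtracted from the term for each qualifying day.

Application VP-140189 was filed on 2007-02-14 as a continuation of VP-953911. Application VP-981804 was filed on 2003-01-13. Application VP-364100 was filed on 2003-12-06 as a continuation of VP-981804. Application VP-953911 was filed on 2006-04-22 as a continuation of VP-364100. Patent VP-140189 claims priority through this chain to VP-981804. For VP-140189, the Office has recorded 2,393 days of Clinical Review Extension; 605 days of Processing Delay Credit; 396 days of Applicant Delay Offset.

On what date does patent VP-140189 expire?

2024-09-25

Earliest priority filing: 13 January 2003.
Base term: 13 January 2003 + 17 years → 13 January 2020.
Clinical Review Extension: 2393 days claimed exceeds the 1508-day cap, so +1508 days → 29 February 2024.
Processing Delay Credit: +605 days → 26 October 2025.
Applicant Delay Offset: −396 days → 25 September 2024.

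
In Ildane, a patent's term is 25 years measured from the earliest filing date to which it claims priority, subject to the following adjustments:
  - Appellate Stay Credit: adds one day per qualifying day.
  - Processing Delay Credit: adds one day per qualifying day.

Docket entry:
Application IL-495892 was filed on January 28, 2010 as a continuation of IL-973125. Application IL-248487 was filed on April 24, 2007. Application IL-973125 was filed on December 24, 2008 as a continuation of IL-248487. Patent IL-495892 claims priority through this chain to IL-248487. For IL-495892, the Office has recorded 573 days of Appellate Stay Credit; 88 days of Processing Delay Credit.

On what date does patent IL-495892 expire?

Earliest priority filing: 24 April 2007.
Base term: 24 April 2007 + 25 years → 24 April 2032.
Appellate Stay Credit: +573 days → 18 November 2033.
Processing Delay Credit: +88 days → 14 February 2034.

February 14, 2034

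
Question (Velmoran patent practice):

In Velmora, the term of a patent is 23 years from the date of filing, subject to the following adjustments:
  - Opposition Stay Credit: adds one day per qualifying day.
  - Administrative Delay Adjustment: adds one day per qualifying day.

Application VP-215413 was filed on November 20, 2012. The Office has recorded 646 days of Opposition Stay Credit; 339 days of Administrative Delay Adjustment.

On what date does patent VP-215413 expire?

Base term: filing date + 23 years → 20 November 2035.
Opposition Stay Credit: +646 days → 27 August 2037.
Administrative Delay Adjustment: +339 days → 1 August 2038.

August 1, 2038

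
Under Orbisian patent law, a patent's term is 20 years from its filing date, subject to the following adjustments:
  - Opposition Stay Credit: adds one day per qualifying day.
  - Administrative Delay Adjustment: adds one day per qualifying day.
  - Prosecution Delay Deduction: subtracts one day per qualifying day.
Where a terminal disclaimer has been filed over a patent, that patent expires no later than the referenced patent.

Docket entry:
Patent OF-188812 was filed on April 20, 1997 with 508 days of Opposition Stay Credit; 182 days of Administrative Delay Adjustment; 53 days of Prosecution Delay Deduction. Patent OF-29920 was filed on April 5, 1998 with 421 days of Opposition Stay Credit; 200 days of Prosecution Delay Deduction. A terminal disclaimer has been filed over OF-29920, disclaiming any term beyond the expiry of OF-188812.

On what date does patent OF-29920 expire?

Natural term of OF-29920:
  Base: filing + 20 years → 5 April 2018.
  Opposition Stay Credit: +421 days → 31 May 2019.
  Prosecution Delay Deduction: −200 days → 12 November 2018.
Expiry of referenced patent OF-188812:
  Base: filing + 20 years → 20 April 2017.
  Opposition Stay Credit: +508 days → 10 September 2018.
  Administrative Delay Adjustment: +182 days → 11 March 2019.
  Prosecution Delay Deduction: −53 days → 17 January 2019.
Terminal disclaimer: OF-29920 expires on the earlier of 12 November 2018 and 17 January 2019.

November 12, 2018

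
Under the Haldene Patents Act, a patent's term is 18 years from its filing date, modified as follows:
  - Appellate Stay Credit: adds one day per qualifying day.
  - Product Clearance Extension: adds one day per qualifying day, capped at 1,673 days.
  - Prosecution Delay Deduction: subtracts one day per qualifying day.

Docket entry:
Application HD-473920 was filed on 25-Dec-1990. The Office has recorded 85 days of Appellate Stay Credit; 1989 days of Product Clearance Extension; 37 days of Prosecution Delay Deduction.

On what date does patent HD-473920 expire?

Base term: filing date + 18 years → 25 December 2008.
Appellate Stay Credit: +85 days → 20 March 2009.
Product Clearance Extension: 1989 days claimed exceeds the 1673-day cap, so +1673 days → 18 October 2013.
Prosecution Delay Deduction: −37 days → 11 September 2013.

2013-09-11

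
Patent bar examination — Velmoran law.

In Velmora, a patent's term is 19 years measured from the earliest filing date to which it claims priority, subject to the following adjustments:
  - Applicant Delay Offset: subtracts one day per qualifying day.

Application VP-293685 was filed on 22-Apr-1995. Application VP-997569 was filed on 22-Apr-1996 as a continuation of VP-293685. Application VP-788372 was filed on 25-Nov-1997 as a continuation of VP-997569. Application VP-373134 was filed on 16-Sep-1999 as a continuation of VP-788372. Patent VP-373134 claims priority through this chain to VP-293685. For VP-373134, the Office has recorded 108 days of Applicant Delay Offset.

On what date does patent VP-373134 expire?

Earliest priority filing: 22 April 1995.
Base term: 22 April 1995 + 19 years → 22 April 2014.
Applicant Delay Offset: −108 days → 4 January 2014.

January 4, 2014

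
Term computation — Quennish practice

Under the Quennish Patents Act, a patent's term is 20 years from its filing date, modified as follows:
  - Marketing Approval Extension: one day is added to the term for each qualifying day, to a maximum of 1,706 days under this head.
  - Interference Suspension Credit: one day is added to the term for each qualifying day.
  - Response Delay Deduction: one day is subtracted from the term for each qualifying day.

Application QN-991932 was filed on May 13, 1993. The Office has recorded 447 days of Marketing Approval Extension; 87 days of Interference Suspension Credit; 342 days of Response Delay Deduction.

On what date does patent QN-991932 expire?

Base term: filing date + 20 years → 13 May 2013.
Marketing Approval Extension: 447 days (within the 1706-day cap) → +447 days → 3 August 2014.
Interference Suspension Credit: +87 days → 29 October 2014.
Response Delay Deduction: −342 days → 21 November 2013.

November 21, 2013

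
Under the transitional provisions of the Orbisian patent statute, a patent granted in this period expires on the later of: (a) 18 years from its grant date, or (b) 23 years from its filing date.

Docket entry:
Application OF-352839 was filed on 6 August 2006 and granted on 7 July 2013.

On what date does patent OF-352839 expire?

(a) grant + 18 years → 7 July 2031.
(b) filing + 23 years → 6 August 2029.
Later of the two: 7 July 2031.

July 7, 2031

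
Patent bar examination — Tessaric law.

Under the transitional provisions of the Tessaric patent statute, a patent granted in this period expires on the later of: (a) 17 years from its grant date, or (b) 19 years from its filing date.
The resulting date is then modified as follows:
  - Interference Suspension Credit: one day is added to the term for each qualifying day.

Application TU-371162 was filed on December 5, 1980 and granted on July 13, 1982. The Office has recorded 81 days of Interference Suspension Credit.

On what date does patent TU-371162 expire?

(a) grant + 17 years → 13 July 1999.
(b) filing + 19 years → 5 December 1999.
Later of the two: 5 December 1999.
Interference Suspension Credit: +81 days → 24 February 2000.

February 24, 2000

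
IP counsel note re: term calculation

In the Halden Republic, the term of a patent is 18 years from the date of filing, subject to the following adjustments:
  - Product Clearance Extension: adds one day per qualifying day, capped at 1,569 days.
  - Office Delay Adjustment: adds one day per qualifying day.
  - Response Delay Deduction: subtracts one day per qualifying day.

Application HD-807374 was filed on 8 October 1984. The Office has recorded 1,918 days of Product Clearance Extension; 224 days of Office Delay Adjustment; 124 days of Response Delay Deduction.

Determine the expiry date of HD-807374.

Base term: filing date + 18 years → 8 October 2002.
Product Clearance Extension: 1918 days claimed exceeds the 1569-day cap, so +1569 days → 24 January 2007.
Office Delay Adjustment: +224 days → 5 September 2007.
Response Delay Deduction: −124 days → 4 May 2007.

May 4, 2007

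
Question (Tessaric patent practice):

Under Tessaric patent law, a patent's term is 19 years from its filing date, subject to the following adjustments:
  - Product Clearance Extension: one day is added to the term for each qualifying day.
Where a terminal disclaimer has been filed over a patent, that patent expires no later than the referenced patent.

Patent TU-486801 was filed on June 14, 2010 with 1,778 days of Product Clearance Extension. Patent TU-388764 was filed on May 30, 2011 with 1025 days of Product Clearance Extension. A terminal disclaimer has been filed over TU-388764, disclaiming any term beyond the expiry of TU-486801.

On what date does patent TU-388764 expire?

March 20, 2033

Natural term of TU-388764:
  Base: filing + 19 years → 30 May 2030.
  Product Clearance Extension: +1025 days → 20 March 2033.
Expiry of referenced patent TU-486801:
  Base: filing + 19 years → 14 June 2029.
  Product Clearance Extension: +1778 days → 27 April 2034.
Terminal disclaimer: TU-388764 expires on the earlier of 20 March 2033 and 27 April 2034.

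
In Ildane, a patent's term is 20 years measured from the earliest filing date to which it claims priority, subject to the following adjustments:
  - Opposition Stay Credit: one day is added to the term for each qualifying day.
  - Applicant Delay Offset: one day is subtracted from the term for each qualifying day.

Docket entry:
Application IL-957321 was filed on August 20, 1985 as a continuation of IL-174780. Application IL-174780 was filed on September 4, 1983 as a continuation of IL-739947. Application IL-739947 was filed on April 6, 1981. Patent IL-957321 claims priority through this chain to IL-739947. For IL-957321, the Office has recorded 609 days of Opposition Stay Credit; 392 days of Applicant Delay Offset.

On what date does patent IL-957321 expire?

2001-11-09

Earliest priority filing: 6 April 1981.
Base term: 6 April 1981 + 20 years → 6 April 2001.
Opposition Stay Credit: +609 days → 6 December 2002.
Applicant Delay Offset: −392 days → 9 November 2001.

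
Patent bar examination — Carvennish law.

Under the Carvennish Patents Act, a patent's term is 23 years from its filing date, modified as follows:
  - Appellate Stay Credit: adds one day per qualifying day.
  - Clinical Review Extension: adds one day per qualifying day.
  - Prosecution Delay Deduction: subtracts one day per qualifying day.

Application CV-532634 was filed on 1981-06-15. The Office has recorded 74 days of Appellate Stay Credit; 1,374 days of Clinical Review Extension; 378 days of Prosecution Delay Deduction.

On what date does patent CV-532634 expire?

Base term: filing date + 23 years → 15 June 2004.
Appellate Stay Credit: +74 days → 28 August 2004.
Clinical Review Extension: +1374 days → 2 June 2008.
Prosecution Delay Deduction: −378 days → 21 May 2007.

2007-05-21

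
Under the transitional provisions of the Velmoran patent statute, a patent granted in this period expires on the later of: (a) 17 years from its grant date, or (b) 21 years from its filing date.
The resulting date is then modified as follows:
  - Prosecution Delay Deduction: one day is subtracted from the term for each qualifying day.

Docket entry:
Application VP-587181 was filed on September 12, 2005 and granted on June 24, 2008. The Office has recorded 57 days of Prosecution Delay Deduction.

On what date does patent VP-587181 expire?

2026-07-17

(a) grant + 17 years → 24 June 2025.
(b) filing + 21 years → 12 September 2026.
Later of the two: 12 September 2026.
Prosecution Delay Deduction: −57 days → 17 July 2026.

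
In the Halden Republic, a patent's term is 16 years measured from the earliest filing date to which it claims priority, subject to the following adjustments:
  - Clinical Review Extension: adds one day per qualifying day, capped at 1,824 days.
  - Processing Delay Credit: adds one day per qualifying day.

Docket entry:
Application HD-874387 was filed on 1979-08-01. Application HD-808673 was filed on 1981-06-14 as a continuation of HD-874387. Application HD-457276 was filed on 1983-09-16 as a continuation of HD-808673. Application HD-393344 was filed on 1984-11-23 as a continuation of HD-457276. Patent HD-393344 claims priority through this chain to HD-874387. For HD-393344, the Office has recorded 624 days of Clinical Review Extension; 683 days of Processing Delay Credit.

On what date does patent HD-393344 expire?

February 28, 1999

Earliest priority filing: 1 August 1979.
Base term: 1 August 1979 + 16 years → 1 August 1995.
Clinical Review Extension: 624 days (within the 1824-day cap) → +624 days → 16 April 1997.
Processing Delay Credit: +683 days → 28 February 1999.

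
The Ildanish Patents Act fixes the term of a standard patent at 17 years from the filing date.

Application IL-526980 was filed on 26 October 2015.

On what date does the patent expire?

Filing date + 17 years → 26 October 2032.

October 26, 2032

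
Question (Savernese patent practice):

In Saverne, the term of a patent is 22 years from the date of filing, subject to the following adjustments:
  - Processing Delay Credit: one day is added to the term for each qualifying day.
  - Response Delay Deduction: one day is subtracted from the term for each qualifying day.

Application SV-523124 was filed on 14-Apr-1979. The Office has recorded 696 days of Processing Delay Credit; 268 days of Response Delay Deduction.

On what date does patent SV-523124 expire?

Base term: filing date + 22 years → 14 April 2001.
Processing Delay Credit: +696 days → 11 March 2003.
Response Delay Deduction: −268 days → 16 June 2002.

June 16, 2002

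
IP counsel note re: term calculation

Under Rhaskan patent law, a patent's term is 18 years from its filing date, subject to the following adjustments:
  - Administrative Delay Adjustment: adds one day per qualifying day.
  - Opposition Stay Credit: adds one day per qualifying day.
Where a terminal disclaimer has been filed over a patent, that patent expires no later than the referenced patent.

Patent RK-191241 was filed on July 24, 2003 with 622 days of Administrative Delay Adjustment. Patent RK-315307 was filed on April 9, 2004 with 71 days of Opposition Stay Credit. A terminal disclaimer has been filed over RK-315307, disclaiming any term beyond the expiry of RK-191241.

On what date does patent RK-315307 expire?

Natural term of RK-315307:
  Base: filing + 18 years → 9 April 2022.
  Opposition Stay Credit: +71 days → 19 June 2022.
Expiry of referenced patent RK-191241:
  Base: filing + 18 years → 24 July 2021.
  Administrative Delay Adjustment: +622 days → 7 April 2023.
Terminal disclaimer: RK-315307 expires on the earlier of 19 June 2022 and 7 April 2023.

June 19, 2022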